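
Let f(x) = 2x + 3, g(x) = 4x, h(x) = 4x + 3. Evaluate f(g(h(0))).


h(0) = 3
g(3) = 12
f(12) = 27

27


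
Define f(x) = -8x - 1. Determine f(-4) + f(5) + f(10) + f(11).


-180


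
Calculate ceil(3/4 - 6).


3/4 = 0.75
0.75 - 6 = -5.25
ceil(-5.25) = -5

-5


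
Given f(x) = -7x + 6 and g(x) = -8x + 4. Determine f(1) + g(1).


-5


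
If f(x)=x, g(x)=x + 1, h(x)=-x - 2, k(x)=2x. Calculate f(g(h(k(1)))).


k(1) = 2
h(2) = -4
g(-4) = -3
f(-3) = -3

-3


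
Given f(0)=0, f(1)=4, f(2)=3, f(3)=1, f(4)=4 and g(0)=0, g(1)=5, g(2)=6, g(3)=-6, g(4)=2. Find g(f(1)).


f(1) = 4
g(4) = 2

2


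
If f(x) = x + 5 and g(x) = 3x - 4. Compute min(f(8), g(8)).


f(8) = 13
g(8) = 20
min = 13

13


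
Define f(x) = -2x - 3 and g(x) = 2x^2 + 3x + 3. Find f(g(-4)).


g(-4) = 23
f(23) = -49

-49


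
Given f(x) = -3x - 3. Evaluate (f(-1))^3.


f(-1) = 0
(0)^3 = 0

0


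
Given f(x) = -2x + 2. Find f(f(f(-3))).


f(-3) = 8
f(8) = -14
f(-14) = 30

30


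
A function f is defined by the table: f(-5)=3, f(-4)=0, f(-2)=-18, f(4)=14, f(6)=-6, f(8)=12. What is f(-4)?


Reading from the table at x = -4

0


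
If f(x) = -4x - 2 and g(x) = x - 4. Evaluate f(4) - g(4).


f(4) = -18
g(4) = 0
Difference = -18

-18


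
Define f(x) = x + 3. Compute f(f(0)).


f(0) = 3
f(3) = 6

6


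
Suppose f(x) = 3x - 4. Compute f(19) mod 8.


5


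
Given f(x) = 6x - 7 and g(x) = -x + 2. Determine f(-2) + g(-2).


f(-2) = -19
g(-2) = 4
Sum = -15

-15


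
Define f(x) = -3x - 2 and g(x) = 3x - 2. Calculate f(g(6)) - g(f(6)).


f(g(6)) = -50
g(f(6)) = -62
Difference = 12

12


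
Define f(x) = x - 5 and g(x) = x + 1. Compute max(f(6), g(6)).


f(6) = 1
g(6) = 7
max = 7

7


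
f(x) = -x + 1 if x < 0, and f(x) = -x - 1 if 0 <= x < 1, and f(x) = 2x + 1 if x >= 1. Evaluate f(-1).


-1 satisfies x < 0
f(-1) = 2

2


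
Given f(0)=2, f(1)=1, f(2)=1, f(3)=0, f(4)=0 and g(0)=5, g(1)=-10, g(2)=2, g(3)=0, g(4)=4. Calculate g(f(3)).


f(3) = 0
g(0) = 5

5


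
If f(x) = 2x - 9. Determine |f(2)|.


f(2) = -5
|-5| = 5

5


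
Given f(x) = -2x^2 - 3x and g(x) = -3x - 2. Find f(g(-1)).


-5


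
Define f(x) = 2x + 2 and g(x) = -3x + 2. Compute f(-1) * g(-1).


0


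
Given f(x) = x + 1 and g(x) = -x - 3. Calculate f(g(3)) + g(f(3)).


f(g(3)) = -5
g(f(3)) = -7
Sum = -12

-12


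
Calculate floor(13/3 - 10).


13/3 = 4.3333
4.3333 - 10 = -5.6667
floor(-5.6667) = -6

-6


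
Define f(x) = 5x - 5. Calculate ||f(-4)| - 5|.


f(-4) = -25
|-25| = 25
|25 - 5| = 20

20


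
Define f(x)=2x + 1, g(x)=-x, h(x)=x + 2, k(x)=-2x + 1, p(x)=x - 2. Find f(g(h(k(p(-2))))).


p(-2) = -4
k(-4) = 9
h(9) = 11
g(11) = -11
f(-11) = -21

-21


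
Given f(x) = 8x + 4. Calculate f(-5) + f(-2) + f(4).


f(-5) = -36
f(-2) = -12
f(4) = 36
Sum = -12

-12


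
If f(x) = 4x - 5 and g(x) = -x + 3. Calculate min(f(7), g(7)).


f(7) = 23
g(7) = -4
min = -4

-4


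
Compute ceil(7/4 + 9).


7/4 = 1.75
1.75 + 9 = 10.75
ceil(10.75) = 11

11


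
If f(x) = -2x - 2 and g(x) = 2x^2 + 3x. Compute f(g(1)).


g(1) = 5
f(5) = -12

-12


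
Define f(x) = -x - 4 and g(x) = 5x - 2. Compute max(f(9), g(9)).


f(9) = -13
g(9) = 43
max = 43

43


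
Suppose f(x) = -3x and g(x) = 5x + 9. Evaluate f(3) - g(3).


-33


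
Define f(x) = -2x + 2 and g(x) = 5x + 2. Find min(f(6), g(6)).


f(6) = -10
g(6) = 32
min = -10

-10


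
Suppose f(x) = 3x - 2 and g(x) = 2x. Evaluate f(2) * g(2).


f(2) = 4
g(2) = 4
Product = 16

16


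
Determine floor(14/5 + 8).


14/5 = 2.8
2.8 + 8 = 10.8
floor(10.8) = 10

10


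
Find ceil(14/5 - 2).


14/5 = 2.8
2.8 - 2 = 0.8
ceil(0.8) = 1

1


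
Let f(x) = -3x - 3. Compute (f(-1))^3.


f(-1) = 0
(0)^3 = 0

0


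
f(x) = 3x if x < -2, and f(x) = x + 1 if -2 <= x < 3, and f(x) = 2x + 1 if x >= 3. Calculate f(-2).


-2 satisfies -2 <= x < 3
f(-2) = -1

-1


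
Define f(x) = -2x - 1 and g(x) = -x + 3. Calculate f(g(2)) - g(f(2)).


f(g(2)) = -3
g(f(2)) = 8
Difference = -11

-11


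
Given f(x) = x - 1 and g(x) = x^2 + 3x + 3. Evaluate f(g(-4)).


g(-4) = 7
f(7) = 6

6


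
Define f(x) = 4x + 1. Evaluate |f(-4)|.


15


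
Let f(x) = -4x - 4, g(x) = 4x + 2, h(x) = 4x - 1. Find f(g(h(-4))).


260


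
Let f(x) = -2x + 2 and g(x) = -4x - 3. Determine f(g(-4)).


g(-4) = 13
f(13) = -24

-24


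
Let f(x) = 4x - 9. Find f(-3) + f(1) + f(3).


-23


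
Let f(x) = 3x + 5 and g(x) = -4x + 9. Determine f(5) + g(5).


f(5) = 20
g(5) = -11
Sum = 9

9


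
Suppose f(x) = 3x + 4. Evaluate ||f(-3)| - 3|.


f(-3) = -5
|-5| = 5
|5 - 3| = 2

2


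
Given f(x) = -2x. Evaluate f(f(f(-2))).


f(-2) = 4
f(4) = -8
f(-8) = 16

16


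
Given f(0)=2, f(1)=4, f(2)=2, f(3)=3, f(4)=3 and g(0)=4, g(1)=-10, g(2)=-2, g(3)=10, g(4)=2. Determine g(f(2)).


f(2) = 2
g(2) = -2

-2


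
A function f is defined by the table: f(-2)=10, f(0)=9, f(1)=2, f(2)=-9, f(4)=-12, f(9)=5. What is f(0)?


9


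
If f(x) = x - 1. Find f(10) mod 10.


f(10) = 9
9 mod 10 = 9

9


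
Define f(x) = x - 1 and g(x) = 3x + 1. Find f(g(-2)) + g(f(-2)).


f(g(-2)) = -6
g(f(-2)) = -8
Sum = -14

-14


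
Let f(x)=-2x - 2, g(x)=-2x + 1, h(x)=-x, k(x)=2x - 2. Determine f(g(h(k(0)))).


k(0) = -2
h(-2) = 2
g(2) = -3
f(-3) = 4

4


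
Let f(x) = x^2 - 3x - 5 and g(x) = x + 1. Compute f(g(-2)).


g(-2) = -1
f(-1) = 1*(-1)^2 - 3*(-1) - 5 = -1

-1


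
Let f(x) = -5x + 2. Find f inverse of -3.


Solve -5x + 2 = -3
x = (-3 - 2) / (-5) = 1

1


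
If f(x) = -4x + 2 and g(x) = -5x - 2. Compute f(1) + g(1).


-9


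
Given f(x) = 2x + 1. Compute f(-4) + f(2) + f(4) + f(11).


30


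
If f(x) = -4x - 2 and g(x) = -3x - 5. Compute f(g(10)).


g(10) = -35
f(-35) = 138

138


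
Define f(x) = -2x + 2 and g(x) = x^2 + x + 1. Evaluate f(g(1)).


g(1) = 3
f(3) = -4

-4


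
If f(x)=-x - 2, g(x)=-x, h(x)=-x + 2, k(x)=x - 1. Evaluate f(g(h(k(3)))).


k(3) = 2
h(2) = 0
g(0) = 0
f(0) = -2

-2


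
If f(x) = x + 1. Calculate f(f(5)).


f(5) = 6
f(6) = 7

7


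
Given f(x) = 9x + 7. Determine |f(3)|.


f(3) = 34
|34| = 34

34


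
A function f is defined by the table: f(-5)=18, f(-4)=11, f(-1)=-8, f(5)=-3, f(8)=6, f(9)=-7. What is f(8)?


6


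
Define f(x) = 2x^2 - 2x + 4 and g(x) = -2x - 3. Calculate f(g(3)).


g(3) = -9
f(-9) = 2*(-9)^2 - 2*(-9) + 4 = 184

184


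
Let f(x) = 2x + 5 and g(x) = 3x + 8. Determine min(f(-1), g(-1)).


f(-1) = 3
g(-1) = 5
min = 3

3


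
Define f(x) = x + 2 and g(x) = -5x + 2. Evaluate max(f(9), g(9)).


f(9) = 11
g(9) = -43
max = 11

11


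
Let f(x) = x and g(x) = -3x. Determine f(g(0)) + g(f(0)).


0


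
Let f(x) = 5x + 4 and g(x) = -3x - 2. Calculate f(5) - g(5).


f(5) = 29
g(5) = -17
Difference = 46

46


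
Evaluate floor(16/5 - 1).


16/5 = 3.2
3.2 - 1 = 2.2
floor(2.2) = 2

2


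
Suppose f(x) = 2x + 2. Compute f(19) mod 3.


f(19) = 40
40 mod 3 = 1

1


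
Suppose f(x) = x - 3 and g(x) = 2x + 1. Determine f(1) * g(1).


-6


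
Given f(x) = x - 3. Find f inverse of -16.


Solve x - 3 = -16
x = (-16 + 3) / 1 = -13

-13


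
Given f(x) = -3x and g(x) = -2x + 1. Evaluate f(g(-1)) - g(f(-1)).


f(g(-1)) = -9
g(f(-1)) = -5
Difference = -4

-4


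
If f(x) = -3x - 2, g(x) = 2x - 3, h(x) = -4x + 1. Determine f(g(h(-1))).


h(-1) = 5
g(5) = 7
f(7) = -23

-23


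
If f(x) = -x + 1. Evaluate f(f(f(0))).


f(0) = 1
f(1) = 0
f(0) = 1

1


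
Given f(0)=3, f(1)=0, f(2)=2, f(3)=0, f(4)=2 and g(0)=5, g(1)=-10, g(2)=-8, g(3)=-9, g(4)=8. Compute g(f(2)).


f(2) = 2
g(2) = -8

-8


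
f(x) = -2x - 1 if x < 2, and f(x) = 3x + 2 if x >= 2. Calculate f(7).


7 satisfies x >= 2
f(7) = 23

23


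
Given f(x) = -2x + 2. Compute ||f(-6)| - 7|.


f(-6) = 14
|14| = 14
|14 - 7| = 7

7


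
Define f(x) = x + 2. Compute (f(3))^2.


f(3) = 5
(5)^2 = 25

25


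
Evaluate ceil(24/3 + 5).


24/3 = 8
8 + 5 = 13
ceil(13) = 13

13


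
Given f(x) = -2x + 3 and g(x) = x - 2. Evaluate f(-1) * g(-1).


f(-1) = 5
g(-1) = -3
Product = -15

-15


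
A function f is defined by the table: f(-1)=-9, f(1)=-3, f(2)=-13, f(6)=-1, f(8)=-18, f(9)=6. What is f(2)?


Reading from the table at x = 2

-13


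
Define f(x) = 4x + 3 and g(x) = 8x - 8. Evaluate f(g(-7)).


-253


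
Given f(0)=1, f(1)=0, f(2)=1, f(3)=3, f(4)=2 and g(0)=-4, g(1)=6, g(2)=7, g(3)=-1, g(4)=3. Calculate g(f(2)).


f(2) = 1
g(1) = 6

6


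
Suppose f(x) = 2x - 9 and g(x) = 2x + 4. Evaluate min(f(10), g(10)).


11


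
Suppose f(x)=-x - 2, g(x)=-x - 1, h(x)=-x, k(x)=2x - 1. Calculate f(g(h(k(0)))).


0


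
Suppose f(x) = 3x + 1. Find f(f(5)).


f(5) = 16
f(16) = 49

49


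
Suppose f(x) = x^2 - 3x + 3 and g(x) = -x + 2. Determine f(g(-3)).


g(-3) = 5
f(5) = 1*(5)^2 - 3*(5) + 3 = 13

13


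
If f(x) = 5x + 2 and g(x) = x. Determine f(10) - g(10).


f(10) = 52
g(10) = 10
Difference = 42

42


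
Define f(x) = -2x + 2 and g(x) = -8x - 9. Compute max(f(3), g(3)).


f(3) = -4
g(3) = -33
max = -4

-4


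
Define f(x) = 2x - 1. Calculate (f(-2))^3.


-125


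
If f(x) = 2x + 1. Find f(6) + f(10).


f(6) = 13
f(10) = 21
Sum = 34

34


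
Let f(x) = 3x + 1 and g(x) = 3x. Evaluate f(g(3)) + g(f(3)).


f(g(3)) = 28
g(f(3)) = 30
Sum = 58

58


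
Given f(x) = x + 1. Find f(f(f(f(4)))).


8


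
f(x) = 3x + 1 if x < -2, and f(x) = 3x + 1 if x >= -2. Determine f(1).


1 satisfies x >= -2
f(1) = 4

4


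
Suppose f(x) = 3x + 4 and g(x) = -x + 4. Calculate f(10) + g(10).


f(10) = 34
g(10) = -6
Sum = 28

28


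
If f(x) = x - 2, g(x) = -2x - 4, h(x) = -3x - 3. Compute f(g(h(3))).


h(3) = -12
g(-12) = 20
f(20) = 18

18


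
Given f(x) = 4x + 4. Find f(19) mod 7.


f(19) = 80
80 mod 7 = 3

3


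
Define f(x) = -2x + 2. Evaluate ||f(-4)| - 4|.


f(-4) = 10
|10| = 10
|10 - 4| = 6

6


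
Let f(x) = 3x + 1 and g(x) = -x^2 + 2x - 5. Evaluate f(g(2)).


-14


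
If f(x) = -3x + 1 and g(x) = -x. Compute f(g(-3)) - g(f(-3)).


f(g(-3)) = -8
g(f(-3)) = -10
Difference = 2

2


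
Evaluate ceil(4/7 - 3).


4/7 = 0.5714
0.5714 - 3 = -2.4286
ceil(-2.4286) = -2

-2


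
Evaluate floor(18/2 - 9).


18/2 = 9
9 - 9 = 0
floor(0) = 0

0


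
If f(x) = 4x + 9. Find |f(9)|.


45


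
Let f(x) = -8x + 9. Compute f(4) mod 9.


4


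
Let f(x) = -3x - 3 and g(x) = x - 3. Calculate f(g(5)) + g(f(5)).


f(g(5)) = -9
g(f(5)) = -21
Sum = -30

-30


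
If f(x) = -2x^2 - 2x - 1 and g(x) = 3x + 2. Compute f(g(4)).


g(4) = 14
f(14) = (-2)*(14)^2 - 2*(14) - 1 = -421

-421


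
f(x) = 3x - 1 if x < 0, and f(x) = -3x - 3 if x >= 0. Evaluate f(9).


9 satisfies x >= 0
f(9) = -30

-30


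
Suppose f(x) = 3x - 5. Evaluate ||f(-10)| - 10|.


f(-10) = -35
|-35| = 35
|35 - 10| = 25

25


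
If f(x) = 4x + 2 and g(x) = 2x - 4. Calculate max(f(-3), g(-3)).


-10


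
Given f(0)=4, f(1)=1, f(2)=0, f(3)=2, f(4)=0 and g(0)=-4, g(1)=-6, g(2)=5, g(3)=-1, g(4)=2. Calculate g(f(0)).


f(0) = 4
g(4) = 2

2


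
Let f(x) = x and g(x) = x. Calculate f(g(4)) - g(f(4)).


f(g(4)) = 4
g(f(4)) = 4
Difference = 0

0


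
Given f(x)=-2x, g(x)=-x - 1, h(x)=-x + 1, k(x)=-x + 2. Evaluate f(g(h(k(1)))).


2


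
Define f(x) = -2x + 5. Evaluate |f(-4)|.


f(-4) = 13
|13| = 13

13


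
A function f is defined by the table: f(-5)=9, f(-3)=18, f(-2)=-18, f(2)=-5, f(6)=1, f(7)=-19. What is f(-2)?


Reading from the table at x = -2

-18


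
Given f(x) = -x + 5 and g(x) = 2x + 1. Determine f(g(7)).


g(7) = 15
f(15) = -10

-10


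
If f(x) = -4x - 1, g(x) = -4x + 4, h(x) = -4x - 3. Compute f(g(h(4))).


h(4) = -19
g(-19) = 80
f(80) = -321

-321


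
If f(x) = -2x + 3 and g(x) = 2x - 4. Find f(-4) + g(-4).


f(-4) = 11
g(-4) = -12
Sum = -1

-1


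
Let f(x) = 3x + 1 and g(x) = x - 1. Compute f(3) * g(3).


f(3) = 10
g(3) = 2
Product = 20

20


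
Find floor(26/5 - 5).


26/5 = 5.2
5.2 - 5 = 0.2
floor(0.2) = 0

0


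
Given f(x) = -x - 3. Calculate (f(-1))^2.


4


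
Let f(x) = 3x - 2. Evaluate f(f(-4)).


f(-4) = -14
f(-14) = -44

-44


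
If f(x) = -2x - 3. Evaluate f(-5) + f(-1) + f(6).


f(-5) = 7
f(-1) = -1
f(6) = -15
Sum = -9

-9


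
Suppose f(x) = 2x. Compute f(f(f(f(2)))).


f(2) = 4
f(4) = 8
f(8) = 16
f(16) = 32

32


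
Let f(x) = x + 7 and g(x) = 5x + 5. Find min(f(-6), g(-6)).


f(-6) = 1
g(-6) = -25
min = -25

-25


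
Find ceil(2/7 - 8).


-7


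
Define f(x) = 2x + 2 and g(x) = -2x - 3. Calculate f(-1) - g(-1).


f(-1) = 0
g(-1) = -1
Difference = 1

1


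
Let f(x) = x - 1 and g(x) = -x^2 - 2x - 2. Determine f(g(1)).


g(1) = -5
f(-5) = -6

-6


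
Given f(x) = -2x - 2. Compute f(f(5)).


f(5) = -12
f(-12) = 22

22


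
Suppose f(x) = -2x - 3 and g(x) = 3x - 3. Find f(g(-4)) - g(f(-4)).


f(g(-4)) = 27
g(f(-4)) = 12
Difference = 15

15


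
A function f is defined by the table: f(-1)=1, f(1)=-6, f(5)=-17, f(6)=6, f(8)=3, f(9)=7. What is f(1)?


Reading from the table at x = 1

-6


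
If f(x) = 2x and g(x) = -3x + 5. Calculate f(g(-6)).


46


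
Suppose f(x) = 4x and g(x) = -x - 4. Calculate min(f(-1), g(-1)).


f(-1) = -4
g(-1) = -3
min = -4

-4


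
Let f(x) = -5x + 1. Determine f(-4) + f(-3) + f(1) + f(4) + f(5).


-10


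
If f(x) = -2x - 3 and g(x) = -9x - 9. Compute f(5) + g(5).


f(5) = -13
g(5) = -54
Sum = -67

-67


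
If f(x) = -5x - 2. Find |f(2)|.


12


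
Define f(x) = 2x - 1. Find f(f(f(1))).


f(1) = 1
f(1) = 1
f(1) = 1

1


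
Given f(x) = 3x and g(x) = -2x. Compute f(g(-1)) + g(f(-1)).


f(g(-1)) = 6
g(f(-1)) = 6
Sum = 12

12


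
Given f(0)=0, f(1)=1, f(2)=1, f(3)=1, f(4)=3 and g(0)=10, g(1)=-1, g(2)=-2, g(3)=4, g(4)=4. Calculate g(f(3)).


f(3) = 1
g(1) = -1

-1


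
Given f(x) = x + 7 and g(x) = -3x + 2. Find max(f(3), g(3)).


f(3) = 10
g(3) = -7
max = 10

10


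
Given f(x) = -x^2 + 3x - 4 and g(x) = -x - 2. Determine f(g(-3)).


g(-3) = 1
f(1) = (-1)*(1)^2 + 3*(1) - 4 = -2

-2


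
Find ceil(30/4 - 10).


30/4 = 7.5
7.5 - 10 = -2.5
ceil(-2.5) = -2

-2


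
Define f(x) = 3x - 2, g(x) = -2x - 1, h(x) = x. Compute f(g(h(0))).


-5


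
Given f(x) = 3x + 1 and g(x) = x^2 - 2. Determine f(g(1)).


g(1) = -1
f(-1) = -2

-2


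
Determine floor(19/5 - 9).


19/5 = 3.8
3.8 - 9 = -5.2
floor(-5.2) = -6

-6


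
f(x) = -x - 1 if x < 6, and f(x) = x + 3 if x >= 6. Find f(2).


-3


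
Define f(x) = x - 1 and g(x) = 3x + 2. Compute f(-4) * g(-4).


f(-4) = -5
g(-4) = -10
Product = 50

50


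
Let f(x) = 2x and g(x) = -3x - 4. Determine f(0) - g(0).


f(0) = 0
g(0) = -4
Difference = 4

4


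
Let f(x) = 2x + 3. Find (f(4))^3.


f(4) = 11
(11)^3 = 1331

1331


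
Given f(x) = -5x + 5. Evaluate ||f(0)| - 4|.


1


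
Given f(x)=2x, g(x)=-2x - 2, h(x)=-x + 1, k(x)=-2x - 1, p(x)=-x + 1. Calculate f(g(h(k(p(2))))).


p(2) = -1
k(-1) = 1
h(1) = 0
g(0) = -2
f(-2) = -4

-4


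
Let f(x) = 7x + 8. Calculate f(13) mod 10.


f(13) = 99
99 mod 10 = 9

9


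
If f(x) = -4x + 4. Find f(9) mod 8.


f(9) = -32
-32 mod 8 = 0

0


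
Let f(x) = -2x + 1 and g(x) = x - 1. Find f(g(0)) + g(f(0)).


3


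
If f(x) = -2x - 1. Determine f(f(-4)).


f(-4) = 7
f(7) = -15

-15


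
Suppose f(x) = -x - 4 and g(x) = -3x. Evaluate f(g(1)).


g(1) = -3
f(-3) = -1

-1


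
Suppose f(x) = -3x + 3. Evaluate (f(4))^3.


f(4) = -9
(-9)^3 = -729

-729


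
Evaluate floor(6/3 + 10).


6/3 = 2
2 + 10 = 12
floor(12) = 12

12


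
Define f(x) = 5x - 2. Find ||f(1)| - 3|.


f(1) = 3
|3| = 3
|3 - 3| = 0

0


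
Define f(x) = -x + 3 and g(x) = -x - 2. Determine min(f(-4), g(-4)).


f(-4) = 7
g(-4) = 2
min = 2

2


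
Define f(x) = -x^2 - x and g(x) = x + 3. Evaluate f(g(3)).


g(3) = 6
f(6) = (-1)*(6)^2 - 1*(6) = -42

-42


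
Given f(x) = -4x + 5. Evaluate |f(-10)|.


f(-10) = 45
|45| = 45

45


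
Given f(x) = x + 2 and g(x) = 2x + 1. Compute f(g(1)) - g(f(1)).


f(g(1)) = 5
g(f(1)) = 7
Difference = -2

-2


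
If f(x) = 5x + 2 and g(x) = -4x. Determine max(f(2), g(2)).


f(2) = 12
g(2) = -8
max = 12

12


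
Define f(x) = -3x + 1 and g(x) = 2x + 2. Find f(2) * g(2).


f(2) = -5
g(2) = 6
Product = -30

-30


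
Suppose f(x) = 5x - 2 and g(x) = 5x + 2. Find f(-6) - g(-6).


-4


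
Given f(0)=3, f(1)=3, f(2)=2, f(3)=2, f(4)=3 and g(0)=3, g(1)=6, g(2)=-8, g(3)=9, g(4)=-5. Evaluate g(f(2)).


f(2) = 2
g(2) = -8

-8


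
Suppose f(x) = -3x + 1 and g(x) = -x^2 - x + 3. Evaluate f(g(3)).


g(3) = -9
f(-9) = 28

28


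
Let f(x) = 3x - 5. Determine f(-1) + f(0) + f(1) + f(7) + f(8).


f(-1) = -8
f(0) = -5
f(1) = -2
f(7) = 16
f(8) = 19
Sum = 20

20


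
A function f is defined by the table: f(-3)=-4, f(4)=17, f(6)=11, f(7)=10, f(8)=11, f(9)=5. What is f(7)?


Reading from the table at x = 7

10


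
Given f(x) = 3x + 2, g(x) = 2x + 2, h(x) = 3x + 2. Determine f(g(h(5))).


h(5) = 17
g(17) = 36
f(36) = 110

110


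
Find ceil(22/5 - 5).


0


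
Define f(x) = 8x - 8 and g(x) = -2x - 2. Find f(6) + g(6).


26


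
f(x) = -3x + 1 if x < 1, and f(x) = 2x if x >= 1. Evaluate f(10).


10 satisfies x >= 1
f(10) = 20

20


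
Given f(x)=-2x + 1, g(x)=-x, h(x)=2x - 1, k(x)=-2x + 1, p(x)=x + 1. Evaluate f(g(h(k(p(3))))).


p(3) = 4
k(4) = -7
h(-7) = -15
g(-15) = 15
f(15) = -29

-29


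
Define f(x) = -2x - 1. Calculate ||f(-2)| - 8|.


f(-2) = 3
|3| = 3
|3 - 8| = 5

5


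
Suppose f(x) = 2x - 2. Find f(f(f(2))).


2


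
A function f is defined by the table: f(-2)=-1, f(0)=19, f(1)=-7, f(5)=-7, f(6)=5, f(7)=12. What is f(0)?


Reading from the table at x = 0

19


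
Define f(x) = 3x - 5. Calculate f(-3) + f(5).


f(-3) = -14
f(5) = 10
Sum = -4

-4


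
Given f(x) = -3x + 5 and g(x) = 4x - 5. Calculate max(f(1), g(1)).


f(1) = 2
g(1) = -1
max = 2

2


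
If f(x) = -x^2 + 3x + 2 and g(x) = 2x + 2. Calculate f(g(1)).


g(1) = 4
f(4) = (-1)*(4)^2 + 3*(4) + 2 = -2

-2


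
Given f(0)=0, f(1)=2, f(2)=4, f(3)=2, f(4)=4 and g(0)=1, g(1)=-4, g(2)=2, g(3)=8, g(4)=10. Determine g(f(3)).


f(3) = 2
g(2) = 2

2


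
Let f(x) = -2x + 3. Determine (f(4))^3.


f(4) = -5
(-5)^3 = -125

-125


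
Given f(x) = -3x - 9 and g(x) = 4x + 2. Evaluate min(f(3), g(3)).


-18


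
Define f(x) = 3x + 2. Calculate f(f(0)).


f(0) = 2
f(2) = 8

8


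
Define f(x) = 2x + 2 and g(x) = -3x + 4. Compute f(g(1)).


g(1) = 1
f(1) = 4

4


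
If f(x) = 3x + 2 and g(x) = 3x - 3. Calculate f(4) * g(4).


f(4) = 14
g(4) = 9
Product = 126

126


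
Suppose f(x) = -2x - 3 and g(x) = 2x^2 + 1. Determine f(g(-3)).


g(-3) = 19
f(19) = -41

-41


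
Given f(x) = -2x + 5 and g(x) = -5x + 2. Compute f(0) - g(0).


f(0) = 5
g(0) = 2
Difference = 3

3


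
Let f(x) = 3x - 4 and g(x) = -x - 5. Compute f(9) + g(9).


f(9) = 23
g(9) = -14
Sum = 9

9


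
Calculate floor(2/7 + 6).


2/7 = 0.2857
0.2857 + 6 = 6.2857
floor(6.2857) = 6

6


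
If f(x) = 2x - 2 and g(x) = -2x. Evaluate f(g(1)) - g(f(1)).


f(g(1)) = -6
g(f(1)) = 0
Difference = -6

-6


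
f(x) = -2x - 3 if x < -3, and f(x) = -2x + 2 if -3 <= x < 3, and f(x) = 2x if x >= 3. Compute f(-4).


-4 satisfies x < -3
f(-4) = 5

5


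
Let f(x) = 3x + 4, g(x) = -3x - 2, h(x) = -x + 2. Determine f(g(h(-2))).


-38


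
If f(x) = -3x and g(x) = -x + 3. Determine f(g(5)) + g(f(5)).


f(g(5)) = 6
g(f(5)) = 18
Sum = 24

24


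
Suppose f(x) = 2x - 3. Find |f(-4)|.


f(-4) = -11
|-11| = 11

11


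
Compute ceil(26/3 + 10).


19


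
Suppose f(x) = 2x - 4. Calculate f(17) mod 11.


f(17) = 30
30 mod 11 = 8

8


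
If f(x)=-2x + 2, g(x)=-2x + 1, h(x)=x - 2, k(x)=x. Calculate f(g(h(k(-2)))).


k(-2) = -2
h(-2) = -4
g(-4) = 9
f(9) = -16

-16


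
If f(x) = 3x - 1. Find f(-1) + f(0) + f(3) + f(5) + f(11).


f(-1) = -4
f(0) = -1
f(3) = 8
f(5) = 14
f(11) = 32
Sum = 49

49


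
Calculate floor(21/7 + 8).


21/7 = 3
3 + 8 = 11
floor(11) = 11

11


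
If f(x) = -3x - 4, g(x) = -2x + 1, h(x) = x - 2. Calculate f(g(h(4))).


h(4) = 2
g(2) = -3
f(-3) = 5

5


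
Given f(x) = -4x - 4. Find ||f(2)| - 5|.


f(2) = -12
|-12| = 12
|12 - 5| = 7

7


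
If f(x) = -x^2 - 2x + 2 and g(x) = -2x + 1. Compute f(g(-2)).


g(-2) = 5
f(5) = (-1)*(5)^2 - 2*(5) + 2 = -33

-33


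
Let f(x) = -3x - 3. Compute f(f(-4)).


f(-4) = 9
f(9) = -30

-30


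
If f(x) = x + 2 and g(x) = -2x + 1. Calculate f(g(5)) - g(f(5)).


f(g(5)) = -7
g(f(5)) = -13
Difference = 6

6


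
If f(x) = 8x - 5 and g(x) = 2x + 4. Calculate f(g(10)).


g(10) = 24
f(24) = 187

187


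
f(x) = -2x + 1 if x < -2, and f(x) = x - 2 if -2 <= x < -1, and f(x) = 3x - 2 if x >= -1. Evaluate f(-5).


-5 satisfies x < -2
f(-5) = 11

11


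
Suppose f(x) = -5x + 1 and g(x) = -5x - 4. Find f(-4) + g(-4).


f(-4) = 21
g(-4) = 16
Sum = 37

37


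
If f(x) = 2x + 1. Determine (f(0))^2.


1


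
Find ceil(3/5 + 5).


3/5 = 0.6
0.6 + 5 = 5.6
ceil(5.6) = 6

6


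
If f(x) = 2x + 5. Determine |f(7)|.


f(7) = 19
|19| = 19

19


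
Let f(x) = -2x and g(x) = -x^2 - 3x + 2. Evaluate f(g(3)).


g(3) = -16
f(-16) = 32

32


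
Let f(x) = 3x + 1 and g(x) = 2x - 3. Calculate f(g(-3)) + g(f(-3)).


f(g(-3)) = -26
g(f(-3)) = -19
Sum = -45

-45


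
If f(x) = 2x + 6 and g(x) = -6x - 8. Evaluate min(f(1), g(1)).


-14


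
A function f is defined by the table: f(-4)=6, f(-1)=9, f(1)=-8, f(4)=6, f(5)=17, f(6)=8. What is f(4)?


Reading from the table at x = 4

6


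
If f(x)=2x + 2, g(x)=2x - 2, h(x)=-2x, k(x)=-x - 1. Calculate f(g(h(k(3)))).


k(3) = -4
h(-4) = 8
g(8) = 14
f(14) = 30

30


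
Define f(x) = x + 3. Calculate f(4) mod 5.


2


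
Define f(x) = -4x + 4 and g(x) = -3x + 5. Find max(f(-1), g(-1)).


f(-1) = 8
g(-1) = 8
max = 8

8


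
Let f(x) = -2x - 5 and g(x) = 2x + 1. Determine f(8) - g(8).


f(8) = -21
g(8) = 17
Difference = -38

-38


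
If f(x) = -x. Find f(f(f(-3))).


f(-3) = 3
f(3) = -3
f(-3) = 3

3


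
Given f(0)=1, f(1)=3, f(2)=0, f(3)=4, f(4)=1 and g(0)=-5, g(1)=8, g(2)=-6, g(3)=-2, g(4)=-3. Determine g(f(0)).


f(0) = 1
g(1) = 8

8


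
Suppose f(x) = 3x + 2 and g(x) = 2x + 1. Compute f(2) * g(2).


f(2) = 8
g(2) = 5
Product = 40

40


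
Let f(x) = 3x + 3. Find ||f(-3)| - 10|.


f(-3) = -6
|-6| = 6
|6 - 10| = 4

4


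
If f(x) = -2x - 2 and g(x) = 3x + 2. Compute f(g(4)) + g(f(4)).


f(g(4)) = -30
g(f(4)) = -28
Sum = -58

-58


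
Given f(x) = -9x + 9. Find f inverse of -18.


3


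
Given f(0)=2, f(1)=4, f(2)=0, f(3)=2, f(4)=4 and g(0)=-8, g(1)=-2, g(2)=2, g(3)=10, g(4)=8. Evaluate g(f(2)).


f(2) = 0
g(0) = -8

-8


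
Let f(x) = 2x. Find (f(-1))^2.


f(-1) = -2
(-2)^2 = 4

4


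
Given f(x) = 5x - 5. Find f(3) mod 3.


f(3) = 10
10 mod 3 = 1

1


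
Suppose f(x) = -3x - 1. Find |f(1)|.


f(1) = -4
|-4| = 4

4


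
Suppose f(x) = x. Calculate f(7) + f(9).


f(7) = 7
f(9) = 9
Sum = 16

16


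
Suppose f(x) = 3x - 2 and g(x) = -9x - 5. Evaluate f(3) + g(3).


f(3) = 7
g(3) = -32
Sum = -25

-25


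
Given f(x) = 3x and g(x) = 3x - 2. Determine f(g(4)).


g(4) = 10
f(10) = 30

30


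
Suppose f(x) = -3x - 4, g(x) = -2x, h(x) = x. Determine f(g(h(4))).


h(4) = 4
g(4) = -8
f(-8) = 20

20


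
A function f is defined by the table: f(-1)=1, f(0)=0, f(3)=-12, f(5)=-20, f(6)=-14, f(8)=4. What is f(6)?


Reading from the table at x = 6

-14


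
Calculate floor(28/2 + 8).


22


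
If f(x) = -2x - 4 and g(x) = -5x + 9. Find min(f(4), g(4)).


f(4) = -12
g(4) = -11
min = -12

-12


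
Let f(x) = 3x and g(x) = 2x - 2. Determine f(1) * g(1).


f(1) = 3
g(1) = 0
Product = 0

0


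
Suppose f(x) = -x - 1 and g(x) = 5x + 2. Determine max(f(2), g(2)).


f(2) = -3
g(2) = 12
max = 12

12


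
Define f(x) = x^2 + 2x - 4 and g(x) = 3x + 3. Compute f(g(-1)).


g(-1) = 0
f(0) = 1*(0)^2 + 2*(0) - 4 = -4

-4


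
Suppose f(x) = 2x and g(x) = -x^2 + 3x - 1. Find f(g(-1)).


g(-1) = -5
f(-5) = -10

-10


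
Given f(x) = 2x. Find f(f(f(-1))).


f(-1) = -2
f(-2) = -4
f(-4) = -8

-8


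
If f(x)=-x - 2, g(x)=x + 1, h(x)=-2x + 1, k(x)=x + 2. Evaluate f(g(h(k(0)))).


k(0) = 2
h(2) = -3
g(-3) = -2
f(-2) = 0

0


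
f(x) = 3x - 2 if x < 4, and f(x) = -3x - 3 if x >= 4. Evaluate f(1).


1 satisfies x < 4
f(1) = 1

1


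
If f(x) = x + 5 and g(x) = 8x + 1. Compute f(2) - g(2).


f(2) = 7
g(2) = 17
Difference = -10

-10


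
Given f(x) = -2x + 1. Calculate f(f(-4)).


f(-4) = 9
f(9) = -17

-17


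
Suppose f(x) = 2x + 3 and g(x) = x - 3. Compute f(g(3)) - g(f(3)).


-3


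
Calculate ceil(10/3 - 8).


10/3 = 3.3333
3.3333 - 8 = -4.6667
ceil(-4.6667) = -4

-4


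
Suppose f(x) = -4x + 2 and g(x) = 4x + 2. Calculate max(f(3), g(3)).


f(3) = -10
g(3) = 14
max = 14

14


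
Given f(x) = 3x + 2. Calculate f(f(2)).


f(2) = 8
f(8) = 26

26


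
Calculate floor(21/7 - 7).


21/7 = 3
3 - 7 = -4
floor(-4) = -4

-4


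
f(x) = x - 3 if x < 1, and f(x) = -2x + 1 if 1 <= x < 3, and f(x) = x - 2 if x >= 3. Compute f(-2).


-2 satisfies x < 1
f(-2) = -5

-5


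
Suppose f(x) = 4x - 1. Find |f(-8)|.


f(-8) = -33
|-33| = 33

33


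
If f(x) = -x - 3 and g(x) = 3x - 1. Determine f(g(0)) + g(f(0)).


-12


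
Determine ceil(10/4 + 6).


10/4 = 2.5
2.5 + 6 = 8.5
ceil(8.5) = 9

9


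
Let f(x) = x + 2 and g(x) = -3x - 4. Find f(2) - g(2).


f(2) = 4
g(2) = -10
Difference = 14

14


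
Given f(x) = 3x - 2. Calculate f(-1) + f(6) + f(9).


36


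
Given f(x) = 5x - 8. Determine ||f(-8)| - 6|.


42


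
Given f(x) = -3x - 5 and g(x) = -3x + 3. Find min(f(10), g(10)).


f(10) = -35
g(10) = -27
min = -35

-35


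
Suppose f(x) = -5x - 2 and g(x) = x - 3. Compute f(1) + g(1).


-9


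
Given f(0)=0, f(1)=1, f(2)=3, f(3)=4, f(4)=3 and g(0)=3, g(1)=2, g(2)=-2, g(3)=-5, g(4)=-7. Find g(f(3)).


-7


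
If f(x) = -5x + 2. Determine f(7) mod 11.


f(7) = -33
-33 mod 11 = 0

0


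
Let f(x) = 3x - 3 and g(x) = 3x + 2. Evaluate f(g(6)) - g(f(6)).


f(g(6)) = 57
g(f(6)) = 47
Difference = 10

10


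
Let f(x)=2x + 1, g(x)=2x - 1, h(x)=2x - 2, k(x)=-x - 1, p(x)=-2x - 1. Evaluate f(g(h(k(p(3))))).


p(3) = -7
k(-7) = 6
h(6) = 10
g(10) = 19
f(19) = 39

39


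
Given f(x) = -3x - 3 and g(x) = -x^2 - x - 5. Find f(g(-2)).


18


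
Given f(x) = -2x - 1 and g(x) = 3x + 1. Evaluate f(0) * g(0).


-1


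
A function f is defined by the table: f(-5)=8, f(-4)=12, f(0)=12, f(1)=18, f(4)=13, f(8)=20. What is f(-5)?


Reading from the table at x = -5

8


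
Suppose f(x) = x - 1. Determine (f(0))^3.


f(0) = -1
(-1)^3 = -1

-1


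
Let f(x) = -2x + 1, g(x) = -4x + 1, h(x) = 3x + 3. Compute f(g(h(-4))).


h(-4) = -9
g(-9) = 37
f(37) = -73

-73


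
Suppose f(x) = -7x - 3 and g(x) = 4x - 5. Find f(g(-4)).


g(-4) = -21
f(-21) = 144

144


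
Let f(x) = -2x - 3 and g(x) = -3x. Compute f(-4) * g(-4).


f(-4) = 5
g(-4) = 12
Product = 60

60


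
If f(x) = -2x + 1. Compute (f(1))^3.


f(1) = -1
(-1)^3 = -1

-1


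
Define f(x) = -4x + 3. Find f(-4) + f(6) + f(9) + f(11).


f(-4) = 19
f(6) = -21
f(9) = -33
f(11) = -41
Sum = -76

-76


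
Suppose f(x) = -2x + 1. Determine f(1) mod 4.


f(1) = -1
-1 mod 4 = 3

3


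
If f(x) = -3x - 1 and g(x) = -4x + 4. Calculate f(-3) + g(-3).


f(-3) = 8
g(-3) = 16
Sum = 24

24


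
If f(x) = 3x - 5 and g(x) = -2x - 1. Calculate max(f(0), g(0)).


f(0) = -5
g(0) = -1
max = -1

-1


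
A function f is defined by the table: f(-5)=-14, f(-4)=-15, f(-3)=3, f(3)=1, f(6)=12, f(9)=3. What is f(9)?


Reading from the table at x = 9

3


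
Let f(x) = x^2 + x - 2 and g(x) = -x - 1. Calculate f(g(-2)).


g(-2) = 1
f(1) = 1*(1)^2 + 1*(1) - 2 = 0

0


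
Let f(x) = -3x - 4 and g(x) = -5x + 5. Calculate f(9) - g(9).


f(9) = -31
g(9) = -40
Difference = 9

9


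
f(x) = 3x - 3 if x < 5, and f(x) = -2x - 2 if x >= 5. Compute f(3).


6


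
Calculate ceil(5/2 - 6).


5/2 = 2.5
2.5 - 6 = -3.5
ceil(-3.5) = -3

-3


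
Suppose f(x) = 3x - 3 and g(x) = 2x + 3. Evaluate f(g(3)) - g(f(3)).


f(g(3)) = 24
g(f(3)) = 15
Difference = 9

9


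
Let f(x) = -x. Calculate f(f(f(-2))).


f(-2) = 2
f(2) = -2
f(-2) = 2

2


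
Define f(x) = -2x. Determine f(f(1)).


f(1) = -2
f(-2) = 4

4


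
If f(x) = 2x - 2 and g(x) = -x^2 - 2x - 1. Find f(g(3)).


g(3) = -16
f(-16) = -34

-34


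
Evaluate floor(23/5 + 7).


11


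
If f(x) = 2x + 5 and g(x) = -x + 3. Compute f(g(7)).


g(7) = -4
f(-4) = -3

-3


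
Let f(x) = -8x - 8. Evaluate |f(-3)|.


f(-3) = 16
|16| = 16

16


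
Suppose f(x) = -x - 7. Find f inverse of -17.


Solve -x - 7 = -17
x = (-17 + 7) / (-1) = 10

10


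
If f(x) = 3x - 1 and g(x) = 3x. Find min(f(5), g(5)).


f(5) = 14
g(5) = 15
min = 14

14


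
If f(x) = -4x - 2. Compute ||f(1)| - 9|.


f(1) = -6
|-6| = 6
|6 - 9| = 3

3


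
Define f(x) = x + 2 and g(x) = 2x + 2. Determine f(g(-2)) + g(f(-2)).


f(g(-2)) = 0
g(f(-2)) = 2
Sum = 2

2


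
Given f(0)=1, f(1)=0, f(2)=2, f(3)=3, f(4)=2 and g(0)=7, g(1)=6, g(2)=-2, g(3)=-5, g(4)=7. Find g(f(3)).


f(3) = 3
g(3) = -5

-5


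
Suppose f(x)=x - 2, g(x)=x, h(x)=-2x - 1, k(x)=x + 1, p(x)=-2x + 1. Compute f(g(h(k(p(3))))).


p(3) = -5
k(-5) = -4
h(-4) = 7
g(7) = 7
f(7) = 5

5


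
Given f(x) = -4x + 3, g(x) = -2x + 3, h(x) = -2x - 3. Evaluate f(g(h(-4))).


h(-4) = 5
g(5) = -7
f(-7) = 31

31


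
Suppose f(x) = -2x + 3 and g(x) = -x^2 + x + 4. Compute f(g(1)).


g(1) = 4
f(4) = -5

-5


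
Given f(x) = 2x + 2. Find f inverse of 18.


8


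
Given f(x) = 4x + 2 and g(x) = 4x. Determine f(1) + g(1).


f(1) = 6
g(1) = 4
Sum = 10

10


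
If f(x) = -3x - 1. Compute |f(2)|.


7


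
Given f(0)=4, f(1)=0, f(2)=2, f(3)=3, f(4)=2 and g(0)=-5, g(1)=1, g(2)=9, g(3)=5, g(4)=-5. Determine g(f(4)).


f(4) = 2
g(2) = 9

9


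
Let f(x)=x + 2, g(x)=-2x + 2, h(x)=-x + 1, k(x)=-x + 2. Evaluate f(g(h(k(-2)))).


k(-2) = 4
h(4) = -3
g(-3) = 8
f(8) = 10

10


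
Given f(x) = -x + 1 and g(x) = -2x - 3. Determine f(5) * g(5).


52


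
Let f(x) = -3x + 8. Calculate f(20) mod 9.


f(20) = -52
-52 mod 9 = 2

2


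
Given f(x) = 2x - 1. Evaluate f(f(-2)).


f(-2) = -5
f(-5) = -11

-11


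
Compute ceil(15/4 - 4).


15/4 = 3.75
3.75 - 4 = -0.25
ceil(-0.25) = 0

0


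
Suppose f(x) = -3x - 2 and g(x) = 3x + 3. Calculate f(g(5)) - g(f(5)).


f(g(5)) = -56
g(f(5)) = -48
Difference = -8

-8


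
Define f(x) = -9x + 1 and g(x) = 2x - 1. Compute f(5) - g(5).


f(5) = -44
g(5) = 9
Difference = -53

-53


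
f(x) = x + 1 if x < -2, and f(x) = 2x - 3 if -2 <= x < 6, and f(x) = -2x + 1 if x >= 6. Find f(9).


9 satisfies x >= 6
f(9) = -17

-17


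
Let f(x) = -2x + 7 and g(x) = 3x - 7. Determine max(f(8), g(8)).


f(8) = -9
g(8) = 17
max = 17

17


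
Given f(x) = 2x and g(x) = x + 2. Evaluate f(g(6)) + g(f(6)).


30


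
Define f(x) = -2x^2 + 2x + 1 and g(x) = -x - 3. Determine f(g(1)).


-39


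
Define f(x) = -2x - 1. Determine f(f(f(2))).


f(2) = -5
f(-5) = 9
f(9) = -19

-19


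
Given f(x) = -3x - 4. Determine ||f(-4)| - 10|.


2


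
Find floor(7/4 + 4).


7/4 = 1.75
1.75 + 4 = 5.75
floor(5.75) = 5

5


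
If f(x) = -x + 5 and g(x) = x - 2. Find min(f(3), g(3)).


f(3) = 2
g(3) = 1
min = 1

1


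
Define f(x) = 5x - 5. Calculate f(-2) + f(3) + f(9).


f(-2) = -15
f(3) = 10
f(9) = 40
Sum = 35

35


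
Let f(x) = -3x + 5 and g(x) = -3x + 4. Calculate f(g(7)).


56


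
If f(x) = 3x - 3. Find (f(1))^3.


0


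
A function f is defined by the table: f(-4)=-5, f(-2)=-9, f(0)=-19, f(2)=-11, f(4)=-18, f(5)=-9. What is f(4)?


Reading from the table at x = 4

-18


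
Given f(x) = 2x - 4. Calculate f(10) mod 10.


f(10) = 16
16 mod 10 = 6

6


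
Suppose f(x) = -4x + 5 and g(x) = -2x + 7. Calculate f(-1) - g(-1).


f(-1) = 9
g(-1) = 9
Difference = 0

0


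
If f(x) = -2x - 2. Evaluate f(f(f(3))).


f(3) = -8
f(-8) = 14
f(14) = -30

-30


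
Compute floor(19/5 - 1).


2


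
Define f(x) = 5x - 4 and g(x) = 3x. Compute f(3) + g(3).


f(3) = 11
g(3) = 9
Sum = 20

20


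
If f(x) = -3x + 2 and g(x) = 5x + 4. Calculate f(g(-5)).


g(-5) = -21
f(-21) = 65

65


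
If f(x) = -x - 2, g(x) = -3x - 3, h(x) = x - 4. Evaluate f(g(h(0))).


h(0) = -4
g(-4) = 9
f(9) = -11

-11


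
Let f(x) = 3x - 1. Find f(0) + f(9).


f(0) = -1
f(9) = 26
Sum = 25

25


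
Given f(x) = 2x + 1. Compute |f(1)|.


f(1) = 3
|3| = 3

3


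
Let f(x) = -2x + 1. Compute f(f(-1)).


f(-1) = 3
f(3) = -5

-5


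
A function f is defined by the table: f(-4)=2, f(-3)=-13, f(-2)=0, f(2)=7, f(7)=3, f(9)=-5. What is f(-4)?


2


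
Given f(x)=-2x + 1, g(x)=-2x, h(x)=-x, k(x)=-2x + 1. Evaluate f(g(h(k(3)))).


k(3) = -5
h(-5) = 5
g(5) = -10
f(-10) = 21

21


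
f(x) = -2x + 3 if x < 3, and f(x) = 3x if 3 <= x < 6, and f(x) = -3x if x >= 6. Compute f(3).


3 satisfies 3 <= x < 6
f(3) = 9

9


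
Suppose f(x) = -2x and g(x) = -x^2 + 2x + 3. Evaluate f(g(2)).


g(2) = 3
f(3) = -6

-6


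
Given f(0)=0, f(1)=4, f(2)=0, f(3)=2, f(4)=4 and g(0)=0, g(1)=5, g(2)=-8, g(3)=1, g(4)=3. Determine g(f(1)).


f(1) = 4
g(4) = 3

3


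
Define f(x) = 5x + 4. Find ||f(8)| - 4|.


f(8) = 44
|44| = 44
|44 - 4| = 40

40


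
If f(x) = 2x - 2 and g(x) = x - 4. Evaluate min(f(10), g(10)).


f(10) = 18
g(10) = 6
min = 6

6


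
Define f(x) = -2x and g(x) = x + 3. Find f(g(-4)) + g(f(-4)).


f(g(-4)) = 2
g(f(-4)) = 11
Sum = 13

13


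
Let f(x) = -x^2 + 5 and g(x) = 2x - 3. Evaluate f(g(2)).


g(2) = 1
f(1) = (-1)*(1)^2 + 5 = 4

4


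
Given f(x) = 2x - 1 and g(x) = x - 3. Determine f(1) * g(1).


f(1) = 1
g(1) = -2
Product = -2

-2


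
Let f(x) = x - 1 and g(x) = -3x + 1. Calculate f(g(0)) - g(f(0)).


-4


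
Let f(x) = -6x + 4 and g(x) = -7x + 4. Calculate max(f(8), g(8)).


f(8) = -44
g(8) = -52
max = -44

-44


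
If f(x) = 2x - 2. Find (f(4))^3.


216


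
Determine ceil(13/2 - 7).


13/2 = 6.5
6.5 - 7 = -0.5
ceil(-0.5) = 0

0


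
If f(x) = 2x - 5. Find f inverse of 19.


12


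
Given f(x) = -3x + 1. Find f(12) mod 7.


f(12) = -35
-35 mod 7 = 0

0


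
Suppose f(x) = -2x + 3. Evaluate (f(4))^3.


f(4) = -5
(-5)^3 = -125

-125


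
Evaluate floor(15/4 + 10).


13


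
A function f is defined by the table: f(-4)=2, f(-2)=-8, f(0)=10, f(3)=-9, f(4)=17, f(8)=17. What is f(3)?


Reading from the table at x = 3

-9


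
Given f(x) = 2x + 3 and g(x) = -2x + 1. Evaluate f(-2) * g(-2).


f(-2) = -1
g(-2) = 5
Product = -5

-5


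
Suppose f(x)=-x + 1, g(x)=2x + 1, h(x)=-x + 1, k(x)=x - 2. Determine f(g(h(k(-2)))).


k(-2) = -4
h(-4) = 5
g(5) = 11
f(11) = -10

-10


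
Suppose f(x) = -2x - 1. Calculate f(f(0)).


1


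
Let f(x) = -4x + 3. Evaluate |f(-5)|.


23


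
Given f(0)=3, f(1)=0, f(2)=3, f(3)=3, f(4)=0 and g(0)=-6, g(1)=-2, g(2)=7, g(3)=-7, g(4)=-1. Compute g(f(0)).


f(0) = 3
g(3) = -7

-7


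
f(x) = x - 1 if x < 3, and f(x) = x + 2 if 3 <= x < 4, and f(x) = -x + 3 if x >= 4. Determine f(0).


0 satisfies x < 3
f(0) = -1

-1


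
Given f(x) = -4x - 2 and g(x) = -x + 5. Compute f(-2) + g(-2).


f(-2) = 6
g(-2) = 7
Sum = 13

13


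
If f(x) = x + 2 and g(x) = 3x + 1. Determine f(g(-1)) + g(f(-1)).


f(g(-1)) = 0
g(f(-1)) = 4
Sum = 4

4


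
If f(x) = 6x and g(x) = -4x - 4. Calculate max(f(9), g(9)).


f(9) = 54
g(9) = -40
max = 54

54


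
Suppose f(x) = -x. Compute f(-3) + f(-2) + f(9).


f(-3) = 3
f(-2) = 2
f(9) = -9
Sum = -4

-4


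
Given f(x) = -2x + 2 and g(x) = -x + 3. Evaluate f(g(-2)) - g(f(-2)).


-5


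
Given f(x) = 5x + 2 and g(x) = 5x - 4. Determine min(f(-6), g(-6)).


f(-6) = -28
g(-6) = -34
min = -34

-34


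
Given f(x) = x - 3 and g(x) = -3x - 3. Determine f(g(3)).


g(3) = -12
f(-12) = -15

-15


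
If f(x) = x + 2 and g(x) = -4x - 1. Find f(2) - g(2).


f(2) = 4
g(2) = -9
Difference = 13

13


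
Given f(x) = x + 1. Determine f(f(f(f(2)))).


f(2) = 3
f(3) = 4
f(4) = 5
f(5) = 6

6


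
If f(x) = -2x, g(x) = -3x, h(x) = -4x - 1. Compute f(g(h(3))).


h(3) = -13
g(-13) = 39
f(39) = -78

-78


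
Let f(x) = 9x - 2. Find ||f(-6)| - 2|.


54


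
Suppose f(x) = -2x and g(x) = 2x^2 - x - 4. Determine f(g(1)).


6


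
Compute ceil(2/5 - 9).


-8


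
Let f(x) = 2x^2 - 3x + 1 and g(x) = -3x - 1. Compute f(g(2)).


g(2) = -7
f(-7) = 2*(-7)^2 - 3*(-7) + 1 = 120

120


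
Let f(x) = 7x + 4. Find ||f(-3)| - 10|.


f(-3) = -17
|-17| = 17
|17 - 10| = 7

7


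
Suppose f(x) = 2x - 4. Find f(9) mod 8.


f(9) = 14
14 mod 8 = 6

6


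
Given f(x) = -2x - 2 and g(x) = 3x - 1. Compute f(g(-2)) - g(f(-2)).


f(g(-2)) = 12
g(f(-2)) = 5
Difference = 7

7


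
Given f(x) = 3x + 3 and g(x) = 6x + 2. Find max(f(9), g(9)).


f(9) = 30
g(9) = 56
max = 56

56


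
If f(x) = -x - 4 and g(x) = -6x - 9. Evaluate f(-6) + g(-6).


29


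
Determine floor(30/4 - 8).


30/4 = 7.5
7.5 - 8 = -0.5
floor(-0.5) = -1

-1


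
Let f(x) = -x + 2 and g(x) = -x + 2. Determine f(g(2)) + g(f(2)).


f(g(2)) = 2
g(f(2)) = 2
Sum = 4

4


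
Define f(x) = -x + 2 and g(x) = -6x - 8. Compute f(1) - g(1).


f(1) = 1
g(1) = -14
Difference = 15

15


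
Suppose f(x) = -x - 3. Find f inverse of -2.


Solve -x - 3 = -2
x = (-2 + 3) / (-1) = -1

-1


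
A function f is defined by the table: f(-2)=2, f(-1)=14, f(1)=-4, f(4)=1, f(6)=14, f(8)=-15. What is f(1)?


Reading from the table at x = 1

-4


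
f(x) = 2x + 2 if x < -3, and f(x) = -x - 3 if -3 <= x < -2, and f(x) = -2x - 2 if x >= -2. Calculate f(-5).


-8


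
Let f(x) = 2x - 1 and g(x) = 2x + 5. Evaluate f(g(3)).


g(3) = 11
f(11) = 21

21
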